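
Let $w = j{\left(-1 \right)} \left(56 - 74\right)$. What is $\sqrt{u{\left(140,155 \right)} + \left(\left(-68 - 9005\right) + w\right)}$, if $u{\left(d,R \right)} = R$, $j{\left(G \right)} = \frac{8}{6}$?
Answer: $i \sqrt{8942} \approx 94.562 i$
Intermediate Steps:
$j{\left(G \right)} = \frac{4}{3}$ ($j{\left(G \right)} = 8 \cdot \frac{1}{6} = \frac{4}{3}$)
$w = -24$ ($w = \frac{4 \left(56 - 74\right)}{3} = \frac{4}{3} \left(-18\right) = -24$)
$\sqrt{u{\left(140,155 \right)} + \left(\left(-68 - 9005\right) + w\right)} = \sqrt{155 - 9097} = \sqrt{-8942} = i \sqrt{8942}$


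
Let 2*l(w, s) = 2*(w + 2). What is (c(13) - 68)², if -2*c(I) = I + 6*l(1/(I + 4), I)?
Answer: 7524049/1156 ≈ 6508.7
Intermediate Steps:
l(w, s) = 2 + w (l(w, s) = (2*(w + 2))/2 = (2*(2 + w))/2 = (4 + 2*w)/2 = 2 + w)
c(I) = -6 - 3/(4 + I) - I/2 (c(I) = -(I + 6*(2 + 1/(I + 4)))/2 = -(I + 6*(2 + 1/(4 + I)))/2 = -(I + (12 + 6/(4 + I)))/2 = -(12 + I + 6/(4 + I))/2 = -6 - 3/(4 + I) - I/2)
(c(13) - 68)² = ((-54 - 1*13² - 16*13)/(2*(4 + 13)) - 68)² = ((½)*(-54 - 1*169 - 208)/17 - 68)² = ((½)*(1/17)*(-54 - 169 - 208) - 68)² = ((½)*(1/17)*(-431) - 68)² = (-431/34 - 68)² = (-2743/34)² = 7524049/1156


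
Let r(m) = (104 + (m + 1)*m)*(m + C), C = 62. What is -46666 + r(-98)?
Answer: -392626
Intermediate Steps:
r(m) = (62 + m)*(104 + m*(1 + m)) (r(m) = (104 + (m + 1)*m)*(m + 62) = (104 + (1 + m)*m)*(62 + m) = (104 + m*(1 + m))*(62 + m) = (62 + m)*(104 + m*(1 + m)))
-46666 + r(-98) = -46666 + (6448 + (-98)³ + 63*(-98)² + 166*(-98)) = -46666 + (6448 - 941192 + 63*9604 - 16268) = -46666 + (6448 - 941192 + 605052 - 16268) = -46666 - 345960 = -392626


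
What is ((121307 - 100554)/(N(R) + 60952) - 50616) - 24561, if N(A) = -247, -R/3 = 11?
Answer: -4563599032/60705 ≈ -75177.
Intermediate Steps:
R = -33 (R = -3*11 = -33)
((121307 - 100554)/(N(R) + 60952) - 50616) - 24561 = ((121307 - 100554)/(-247 + 60952) - 50616) - 24561 = (20753/60705 - 50616) - 24561 = -3072623527/60705 - 24561 = -4563599032/60705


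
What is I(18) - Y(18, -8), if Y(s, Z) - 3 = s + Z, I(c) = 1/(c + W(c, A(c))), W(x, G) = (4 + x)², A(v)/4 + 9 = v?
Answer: -6525/502 ≈ -12.998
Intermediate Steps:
A(v) = -36 + 4*v
I(c) = 1/(c + (4 + c)²)
Y(s, Z) = 3 + Z + s (Y(s, Z) = 3 + (s + Z) = 3 + (Z + s) = 3 + Z + s)
I(18) - Y(18, -8) = 1/(18 + (4 + 18)²) - (3 - 8 + 18) = 1/(18 + 22²) - 1*13 = 1/(18 + 484) - 13 = 1/502 - 13 = -6525/502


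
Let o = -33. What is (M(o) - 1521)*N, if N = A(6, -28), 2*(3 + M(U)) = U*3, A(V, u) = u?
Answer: 44058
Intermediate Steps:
M(U) = -3 + 3*U/2 (M(U) = -3 + (U*3)/2 = -3 + (3*U)/2 = -3 + 3*U/2)
N = -28
(M(o) - 1521)*N = ((-3 + (3/2)*(-33)) - 1521)*(-28) = ((-3 - 99/2) - 1521)*(-28) = (-105/2 - 1521)*(-28) = -3147/2*(-28) = 44058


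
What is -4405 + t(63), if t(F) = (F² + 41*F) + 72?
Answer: 2219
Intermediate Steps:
t(F) = 72 + F² + 41*F
-4405 + t(63) = -4405 + (72 + 63² + 41*63) = -4405 + (72 + 3969 + 2583) = -4405 + 6624 = 2219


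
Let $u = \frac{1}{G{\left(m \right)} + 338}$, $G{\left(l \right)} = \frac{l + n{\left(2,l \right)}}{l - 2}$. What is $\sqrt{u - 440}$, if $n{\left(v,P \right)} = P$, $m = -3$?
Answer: $\frac{3 i \sqrt{8788990}}{424} \approx 20.976 i$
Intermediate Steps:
$G{\left(l \right)} = \frac{2 l}{-2 + l}$ ($G{\left(l \right)} = \frac{l + l}{l - 2} = \frac{2 l}{-2 + l}$)
$u = \frac{5}{1696}$ ($u = \frac{1}{2 \left(-3\right) \frac{1}{-2 - 3} + 338} = \frac{1}{2 \left(-3\right) \frac{1}{-5} + 338} = \frac{1}{2 \left(-3\right) \left(- \frac{1}{5}\right) + 338} = \frac{1}{\frac{6}{5} + 338} = \frac{1}{\frac{1696}{5}} = \frac{5}{1696} \approx 0.0029481$)
$\sqrt{u - 440} = \sqrt{\frac{5}{1696} - 440} = \sqrt{- \frac{746235}{1696}} = \frac{3 i \sqrt{8788990}}{424}$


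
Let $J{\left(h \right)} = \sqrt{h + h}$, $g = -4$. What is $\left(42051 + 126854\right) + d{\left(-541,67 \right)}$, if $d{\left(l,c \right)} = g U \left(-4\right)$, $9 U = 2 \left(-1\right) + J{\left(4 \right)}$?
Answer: $\frac{1520113}{9} + \frac{32 \sqrt{2}}{9} \approx 1.6891 \cdot 10^{5}$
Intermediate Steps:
$J{\left(h \right)} = \sqrt{2} \sqrt{h}$ ($J{\left(h \right)} = \sqrt{2 h} = \sqrt{2} \sqrt{h}$)
$U = - \frac{2}{9} + \frac{2 \sqrt{2}}{9}$ ($U = \frac{2 \left(-1\right) + \sqrt{2} \sqrt{4}}{9} = \frac{-2 + \sqrt{2} \cdot 2}{9} = \frac{-2 + 2 \sqrt{2}}{9} = - \frac{2}{9} + \frac{2 \sqrt{2}}{9} \approx 0.092047$)
$d{\left(l,c \right)} = - \frac{32}{9} + \frac{32 \sqrt{2}}{9}$ ($d{\left(l,c \right)} = - 4 \left(- \frac{2}{9} + \frac{2 \sqrt{2}}{9}\right) \left(-4\right) = \left(\frac{8}{9} - \frac{8 \sqrt{2}}{9}\right) \left(-4\right) = - \frac{32}{9} + \frac{32 \sqrt{2}}{9}$)
$\left(42051 + 126854\right) + d{\left(-541,67 \right)} = \left(42051 + 126854\right) - \left(\frac{32}{9} - \frac{32 \sqrt{2}}{9}\right) = 168905 - \left(\frac{32}{9} - \frac{32 \sqrt{2}}{9}\right) = \frac{1520113}{9} + \frac{32 \sqrt{2}}{9}$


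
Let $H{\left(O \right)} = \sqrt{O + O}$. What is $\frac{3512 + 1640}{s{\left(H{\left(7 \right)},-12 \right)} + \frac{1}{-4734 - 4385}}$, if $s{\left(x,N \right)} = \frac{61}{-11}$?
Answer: $- \frac{23490544}{25285} \approx -929.03$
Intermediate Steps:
$H{\left(O \right)} = \sqrt{2} \sqrt{O}$ ($H{\left(O \right)} = \sqrt{2 O} = \sqrt{2} \sqrt{O}$)
$s{\left(x,N \right)} = - \frac{61}{11}$ ($s{\left(x,N \right)} = 61 \left(- \frac{1}{11}\right) = - \frac{61}{11}$)
$\frac{3512 + 1640}{s{\left(H{\left(7 \right)},-12 \right)} + \frac{1}{-4734 - 4385}} = \frac{3512 + 1640}{- \frac{61}{11} + \frac{1}{-4734 - 4385}} = \frac{5152}{- \frac{61}{11} + \frac{1}{-9119}} = \frac{5152}{- \frac{61}{11} - \frac{1}{9119}} = \frac{5152}{- \frac{50570}{9119}} = 5152 \left(- \frac{9119}{50570}\right) = - \frac{23490544}{25285}$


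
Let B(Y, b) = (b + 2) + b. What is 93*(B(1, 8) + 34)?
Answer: 4836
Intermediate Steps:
B(Y, b) = 2 + 2*b (B(Y, b) = (2 + b) + b = 2 + 2*b)
93*(B(1, 8) + 34) = 93*((2 + 2*8) + 34) = 93*((2 + 16) + 34) = 93*(18 + 34) = 93*52 = 4836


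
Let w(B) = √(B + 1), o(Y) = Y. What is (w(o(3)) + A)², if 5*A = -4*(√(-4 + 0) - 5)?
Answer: 836/25 - 96*I/5 ≈ 33.44 - 19.2*I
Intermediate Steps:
w(B) = √(1 + B)
A = 4 - 8*I/5 (A = (-4*(√(-4 + 0) - 5))/5 = (-4*(√(-4) - 5))/5 = (-4*(2*I - 5))/5 = (-4*(-5 + 2*I))/5 = (20 - 8*I)/5 = 4 - 8*I/5 ≈ 4.0 - 1.6*I)
(w(o(3)) + A)² = (√(1 + 3) + (4 - 8*I/5))² = (√4 + (4 - 8*I/5))² = (2 + (4 - 8*I/5))² = (6 - 8*I/5)²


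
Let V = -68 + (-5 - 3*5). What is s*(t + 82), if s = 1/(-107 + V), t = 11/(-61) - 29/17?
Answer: -83078/202215 ≈ -0.41084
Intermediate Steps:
t = -1956/1037 (t = 11*(-1/61) - 29*1/17 = -11/61 - 29/17 = -1956/1037 ≈ -1.8862)
V = -88 (V = -68 + (-5 - 15) = -68 - 20 = -88)
s = -1/195 (s = 1/(-107 - 88) = 1/(-195) = -1/195 ≈ -0.0051282)
s*(t + 82) = -(-1956/1037 + 82)/195 = -1/195*83078/1037 = -83078/202215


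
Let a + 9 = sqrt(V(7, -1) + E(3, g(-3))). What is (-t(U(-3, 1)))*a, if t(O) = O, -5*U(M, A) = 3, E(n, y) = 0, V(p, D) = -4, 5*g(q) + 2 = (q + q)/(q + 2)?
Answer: -27/5 + 6*I/5 ≈ -5.4 + 1.2*I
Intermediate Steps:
g(q) = -2/5 + 2*q/(5*(2 + q)) (g(q) = -2/5 + ((q + q)/(q + 2))/5 = -2/5 + ((2*q)/(2 + q))/5 = -2/5 + (2*q/(2 + q))/5 = -2/5 + 2*q/(5*(2 + q)))
U(M, A) = -3/5 (U(M, A) = -1/5*3 = -3/5)
a = -9 + 2*I (a = -9 + sqrt(-4 + 0) = -9 + sqrt(-4) = -9 + 2*I ≈ -9.0 + 2.0*I)
(-t(U(-3, 1)))*a = (-1*(-3/5))*(-9 + 2*I) = 3*(-9 + 2*I)/5 = -27/5 + 6*I/5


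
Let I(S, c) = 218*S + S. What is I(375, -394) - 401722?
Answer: -319597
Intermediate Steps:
I(S, c) = 219*S
I(375, -394) - 401722 = 219*375 - 401722 = 82125 - 401722 = -319597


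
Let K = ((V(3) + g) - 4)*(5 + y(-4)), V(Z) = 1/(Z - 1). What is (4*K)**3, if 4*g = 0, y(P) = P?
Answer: -2744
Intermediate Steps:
g = 0 (g = (1/4)*0 = 0)
V(Z) = 1/(-1 + Z)
K = -7/2 (K = ((1/(-1 + 3) + 0) - 4)*(5 - 4) = ((1/2 + 0) - 4)*1 = (1/2 - 4)*1 = -7/2*1 = -7/2 ≈ -3.5000)
(4*K)**3 = (4*(-7/2))**3 = (-14)**3 = -2744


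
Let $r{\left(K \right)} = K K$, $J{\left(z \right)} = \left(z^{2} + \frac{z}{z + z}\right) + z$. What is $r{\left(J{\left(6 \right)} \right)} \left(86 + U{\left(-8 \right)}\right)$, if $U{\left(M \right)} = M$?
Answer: $\frac{281775}{2} \approx 1.4089 \cdot 10^{5}$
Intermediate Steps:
$J{\left(z \right)} = \frac{1}{2} + z + z^{2}$ ($J{\left(z \right)} = \left(z^{2} + \frac{z}{2 z}\right) + z = \left(z^{2} + \frac{1}{2 z} z\right) + z = \left(z^{2} + \frac{1}{2}\right) + z = \left(\frac{1}{2} + z^{2}\right) + z = \frac{1}{2} + z + z^{2}$)
$r{\left(K \right)} = K^{2}$
$r{\left(J{\left(6 \right)} \right)} \left(86 + U{\left(-8 \right)}\right) = \left(\frac{1}{2} + 6 + 6^{2}\right)^{2} \left(86 - 8\right) = \left(\frac{1}{2} + 6 + 36\right)^{2} \cdot 78 = \left(\frac{85}{2}\right)^{2} \cdot 78 = \frac{7225}{4} \cdot 78 = \frac{281775}{2}$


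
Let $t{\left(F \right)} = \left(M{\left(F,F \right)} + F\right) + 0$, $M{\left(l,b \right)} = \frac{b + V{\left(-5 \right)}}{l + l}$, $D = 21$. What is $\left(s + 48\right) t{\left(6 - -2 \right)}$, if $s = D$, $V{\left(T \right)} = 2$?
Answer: $\frac{4761}{8} \approx 595.13$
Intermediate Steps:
$s = 21$
$M{\left(l,b \right)} = \frac{2 + b}{2 l}$ ($M{\left(l,b \right)} = \frac{b + 2}{l + l} = \frac{2 + b}{2 l}$)
$t{\left(F \right)} = F + \frac{2 + F}{2 F}$ ($t{\left(F \right)} = \left(\frac{2 + F}{2 F} + F\right) + 0 = \left(F + \frac{2 + F}{2 F}\right) + 0 = F + \frac{2 + F}{2 F}$)
$\left(s + 48\right) t{\left(6 - -2 \right)} = \left(21 + 48\right) \left(\frac{1}{2} + \left(6 - -2\right) + \frac{1}{6 - -2}\right) = 69 \left(\frac{1}{2} + \left(6 + 2\right) + \frac{1}{6 + 2}\right) = 69 \left(\frac{1}{2} + 8 + \frac{1}{8}\right) = 69 \cdot \frac{69}{8} = \frac{4761}{8}$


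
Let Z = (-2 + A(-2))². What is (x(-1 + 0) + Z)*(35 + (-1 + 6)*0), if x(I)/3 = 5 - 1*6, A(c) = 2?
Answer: -105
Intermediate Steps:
Z = 0 (Z = (-2 + 2)² = 0² = 0)
x(I) = -3 (x(I) = 3*(5 - 1*6) = 3*(5 - 6) = 3*(-1) = -3)
(x(-1 + 0) + Z)*(35 + (-1 + 6)*0) = (-3 + 0)*(35 + (-1 + 6)*0) = -3*(35 + 5*0) = -3*(35 + 0) = -3*35 = -105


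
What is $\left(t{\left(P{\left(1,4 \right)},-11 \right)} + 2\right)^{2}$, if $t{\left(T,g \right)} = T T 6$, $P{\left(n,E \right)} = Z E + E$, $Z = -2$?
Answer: $9604$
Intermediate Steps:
$P{\left(n,E \right)} = - E$ ($P{\left(n,E \right)} = - 2 E + E = - E$)
$t{\left(T,g \right)} = 6 T^{2}$ ($t{\left(T,g \right)} = T^{2} \cdot 6 = 6 T^{2}$)
$\left(t{\left(P{\left(1,4 \right)},-11 \right)} + 2\right)^{2} = \left(6 \left(\left(-1\right) 4\right)^{2} + 2\right)^{2} = \left(6 \left(-4\right)^{2} + 2\right)^{2} = \left(6 \cdot 16 + 2\right)^{2} = \left(96 + 2\right)^{2} = 98^{2} = 9604$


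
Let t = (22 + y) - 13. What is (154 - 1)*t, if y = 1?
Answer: 1530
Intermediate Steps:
t = 10 (t = (22 + 1) - 13 = 23 - 13 = 10)
(154 - 1)*t = (154 - 1)*10 = 153*10 = 1530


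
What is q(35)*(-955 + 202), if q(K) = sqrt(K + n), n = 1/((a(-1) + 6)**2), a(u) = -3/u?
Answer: -502*sqrt(709)/3 ≈ -4455.6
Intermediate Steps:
n = 1/81 (n = 1/((-3/(-1) + 6)**2) = 1/((-3*(-1) + 6)**2) = 1/((3 + 6)**2) = 1/(9**2) = 1/81 ≈ 0.012346)
q(K) = sqrt(1/81 + K) (q(K) = sqrt(K + 1/81) = sqrt(1/81 + K))
q(35)*(-955 + 202) = (sqrt(1 + 81*35)/9)*(-955 + 202) = (sqrt(1 + 2835)/9)*(-753) = (sqrt(2836)/9)*(-753) = ((2*sqrt(709))/9)*(-753) = (2*sqrt(709)/9)*(-753) = -502*sqrt(709)/3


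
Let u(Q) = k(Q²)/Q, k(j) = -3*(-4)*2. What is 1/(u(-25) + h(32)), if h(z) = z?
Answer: 25/776 ≈ 0.032216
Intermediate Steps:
k(j) = 24 (k(j) = 12*2 = 24)
u(Q) = 24/Q
1/(u(-25) + h(32)) = 1/(24/(-25) + 32) = 1/(24*(-1/25) + 32) = 1/(-24/25 + 32) = 1/(776/25) = 25/776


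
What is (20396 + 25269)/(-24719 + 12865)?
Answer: -45665/11854 ≈ -3.8523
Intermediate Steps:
(20396 + 25269)/(-24719 + 12865) = 45665/(-11854) = 45665*(-1/11854) = -45665/11854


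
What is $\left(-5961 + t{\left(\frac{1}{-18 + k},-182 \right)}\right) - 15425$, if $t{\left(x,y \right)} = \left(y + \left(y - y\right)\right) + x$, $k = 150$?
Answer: $- \frac{2846975}{132} \approx -21568.0$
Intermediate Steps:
$t{\left(x,y \right)} = x + y$ ($t{\left(x,y \right)} = \left(y + 0\right) + x = y + x = x + y$)
$\left(-5961 + t{\left(\frac{1}{-18 + k},-182 \right)}\right) - 15425 = \left(-5961 - \left(182 - \frac{1}{-18 + 150}\right)\right) - 15425 = \left(-5961 - \left(182 - \frac{1}{132}\right)\right) - 15425 = \left(-5961 + \left(\frac{1}{132} - 182\right)\right) - 15425 = \left(-5961 - \frac{24023}{132}\right) - 15425 = - \frac{810875}{132} - 15425 = - \frac{2846975}{132}$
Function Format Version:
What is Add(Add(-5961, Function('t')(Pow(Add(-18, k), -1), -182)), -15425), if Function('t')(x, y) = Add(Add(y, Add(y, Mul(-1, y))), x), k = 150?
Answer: Rational(-2846975, 132) ≈ -21568.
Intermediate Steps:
Function('t')(x, y) = Add(x, y) (Function('t')(x, y) = Add(Add(y, 0), x) = Add(y, x) = Add(x, y))
Add(Add(-5961, Function('t')(Pow(Add(-18, k), -1), -182)), -15425) = Add(Add(-5961, Add(Pow(Add(-18, 150), -1), -182)), -15425) = Add(Add(-5961, Add(Pow(132, -1), -182)), -15425) = Add(Add(-5961, Add(Rational(1, 132), -182)), -15425) = Add(Add(-5961, Rational(-24023, 132)), -15425) = Add(Rational(-810875, 132), -15425) = Rational(-2846975, 132)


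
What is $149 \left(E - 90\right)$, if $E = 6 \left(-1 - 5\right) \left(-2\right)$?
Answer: $-2682$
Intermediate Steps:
$E = 72$ ($E = 6 \left(-6\right) \left(-2\right) = \left(-36\right) \left(-2\right) = 72$)
$149 \left(E - 90\right) = 149 \left(72 - 90\right) = 149 \left(-18\right) = -2682$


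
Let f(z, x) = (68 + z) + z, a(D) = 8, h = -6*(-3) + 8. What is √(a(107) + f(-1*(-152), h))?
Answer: 2*√95 ≈ 19.494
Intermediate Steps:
h = 26 (h = 18 + 8 = 26)
f(z, x) = 68 + 2*z
√(a(107) + f(-1*(-152), h)) = √(8 + (68 + 2*(-1*(-152)))) = √(8 + (68 + 2*152)) = √(8 + (68 + 304)) = √(8 + 372) = √380 = 2*√95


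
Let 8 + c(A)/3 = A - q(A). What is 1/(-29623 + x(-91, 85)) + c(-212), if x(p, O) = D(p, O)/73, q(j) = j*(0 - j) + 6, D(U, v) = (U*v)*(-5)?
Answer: 284916801743/2123804 ≈ 1.3415e+5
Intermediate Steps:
D(U, v) = -5*U*v
q(j) = 6 - j**2 (q(j) = j*(-j) + 6 = -j**2 + 6 = 6 - j**2)
c(A) = -42 + 3*A + 3*A**2 (c(A) = -24 + 3*(A - (6 - A**2)) = -24 + 3*(A + (-6 + A**2)) = -24 + 3*(-6 + A + A**2) = -24 + (-18 + 3*A + 3*A**2) = -42 + 3*A + 3*A**2)
x(p, O) = -5*O*p/73 (x(p, O) = -5*p*O/73 = -5*O*p*(1/73) = -5*O*p/73)
1/(-29623 + x(-91, 85)) + c(-212) = 1/(-29623 - 5/73*85*(-91)) + (-42 + 3*(-212) + 3*(-212)**2) = 1/(-29623 + 38675/73) + (-42 - 636 + 3*44944) = 1/(-2123804/73) + (-42 - 636 + 134832) = -73/2123804 + 134154 = 284916801743/2123804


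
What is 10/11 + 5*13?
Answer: 725/11 ≈ 65.909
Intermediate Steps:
10/11 + 5*13 = 10*(1/11) + 65 = 10/11 + 65 = 725/11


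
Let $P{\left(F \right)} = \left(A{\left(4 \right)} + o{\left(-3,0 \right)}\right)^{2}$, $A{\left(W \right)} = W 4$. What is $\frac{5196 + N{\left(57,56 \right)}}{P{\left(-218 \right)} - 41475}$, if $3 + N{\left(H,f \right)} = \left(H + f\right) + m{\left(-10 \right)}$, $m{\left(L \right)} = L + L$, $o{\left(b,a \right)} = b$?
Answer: $- \frac{2643}{20653} \approx -0.12797$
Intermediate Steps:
$m{\left(L \right)} = 2 L$
$A{\left(W \right)} = 4 W$
$N{\left(H,f \right)} = -23 + H + f$ ($N{\left(H,f \right)} = -3 + \left(\left(H + f\right) + 2 \left(-10\right)\right) = -3 - \left(20 - H - f\right) = -3 + \left(-20 + H + f\right) = -23 + H + f$)
$P{\left(F \right)} = 169$ ($P{\left(F \right)} = \left(4 \cdot 4 - 3\right)^{2} = \left(16 - 3\right)^{2} = 13^{2} = 169$)
$\frac{5196 + N{\left(57,56 \right)}}{P{\left(-218 \right)} - 41475} = \frac{5196 + \left(-23 + 57 + 56\right)}{169 - 41475} = \frac{5196 + 90}{-41306} = 5286 \left(- \frac{1}{41306}\right) = - \frac{2643}{20653}$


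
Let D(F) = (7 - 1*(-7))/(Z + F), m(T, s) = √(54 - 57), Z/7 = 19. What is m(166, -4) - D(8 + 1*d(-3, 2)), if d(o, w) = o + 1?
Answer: -14/139 + I*√3 ≈ -0.10072 + 1.732*I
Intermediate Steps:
Z = 133 (Z = 7*19 = 133)
m(T, s) = I*√3 (m(T, s) = √(-3) = I*√3)
d(o, w) = 1 + o
D(F) = 14/(133 + F) (D(F) = (7 - 1*(-7))/(133 + F) = (7 + 7)/(133 + F) = 14/(133 + F))
m(166, -4) - D(8 + 1*d(-3, 2)) = I*√3 - 14/(133 + (8 + 1*(1 - 3))) = I*√3 - 14/(133 + (8 + 1*(-2))) = I*√3 - 14/(133 + (8 - 2)) = I*√3 - 14/(133 + 6) = I*√3 - 14/139 = -14/139 + I*√3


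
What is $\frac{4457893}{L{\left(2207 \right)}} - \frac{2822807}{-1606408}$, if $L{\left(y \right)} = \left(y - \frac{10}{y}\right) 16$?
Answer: $\frac{2003093541500797}{15649109472624} \approx 128.0$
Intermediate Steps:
$L{\left(y \right)} = - \frac{160}{y} + 16 y$
$\frac{4457893}{L{\left(2207 \right)}} - \frac{2822807}{-1606408} = \frac{4457893}{- \frac{160}{2207} + 16 \cdot 2207} - \frac{2822807}{-1606408} = \frac{4457893}{\left(-160\right) \frac{1}{2207} + 35312} - - \frac{2822807}{1606408} = \frac{4457893}{- \frac{160}{2207} + 35312} + \frac{2822807}{1606408} = \frac{4457893}{\frac{77933424}{2207}} + \frac{2822807}{1606408} = 4457893 \cdot \frac{2207}{77933424} + \frac{2822807}{1606408} = \frac{9838569851}{77933424} + \frac{2822807}{1606408} = \frac{2003093541500797}{15649109472624}$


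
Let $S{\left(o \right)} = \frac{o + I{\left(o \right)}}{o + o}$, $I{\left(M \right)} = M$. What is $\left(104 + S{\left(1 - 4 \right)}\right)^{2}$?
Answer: $11025$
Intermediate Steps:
$S{\left(o \right)} = 1$ ($S{\left(o \right)} = \frac{o + o}{o + o} = \frac{2 o}{2 o} = 2 o \frac{1}{2 o} = 1$)
$\left(104 + S{\left(1 - 4 \right)}\right)^{2} = \left(104 + 1\right)^{2} = 105^{2} = 11025$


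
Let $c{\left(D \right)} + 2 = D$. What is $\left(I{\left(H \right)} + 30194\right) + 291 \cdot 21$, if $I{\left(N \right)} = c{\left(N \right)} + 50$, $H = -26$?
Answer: $36327$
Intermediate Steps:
$c{\left(D \right)} = -2 + D$
$I{\left(N \right)} = 48 + N$ ($I{\left(N \right)} = \left(-2 + N\right) + 50 = 48 + N$)
$\left(I{\left(H \right)} + 30194\right) + 291 \cdot 21 = \left(\left(48 - 26\right) + 30194\right) + 291 \cdot 21 = \left(22 + 30194\right) + 6111 = 30216 + 6111 = 36327$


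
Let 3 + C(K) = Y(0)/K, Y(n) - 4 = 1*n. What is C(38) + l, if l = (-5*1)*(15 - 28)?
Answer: 1180/19 ≈ 62.105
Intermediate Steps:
Y(n) = 4 + n (Y(n) = 4 + 1*n = 4 + n)
C(K) = -3 + 4/K (C(K) = -3 + (4 + 0)/K = -3 + 4/K)
l = 65 (l = -5*(-13) = 65)
C(38) + l = (-3 + 4/38) + 65 = (-3 + 4*(1/38)) + 65 = (-3 + 2/19) + 65 = -55/19 + 65 = 1180/19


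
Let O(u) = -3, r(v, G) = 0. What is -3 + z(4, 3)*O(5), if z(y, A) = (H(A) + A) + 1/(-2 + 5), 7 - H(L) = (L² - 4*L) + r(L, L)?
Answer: -43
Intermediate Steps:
H(L) = 7 - L² + 4*L (H(L) = 7 - ((L² - 4*L) + 0) = 7 - (L² - 4*L) = 7 + (-L² + 4*L) = 7 - L² + 4*L)
z(y, A) = 22/3 - A² + 5*A (z(y, A) = ((7 - A² + 4*A) + A) + 1/(-2 + 5) = (7 - A² + 5*A) + 1/3 = (7 - A² + 5*A) + ⅓ = 22/3 - A² + 5*A)
-3 + z(4, 3)*O(5) = -3 + (22/3 - 1*3² + 5*3)*(-3) = -3 + (22/3 - 1*9 + 15)*(-3) = -3 + (22/3 - 9 + 15)*(-3) = -3 + (40/3)*(-3) = -3 - 40 = -43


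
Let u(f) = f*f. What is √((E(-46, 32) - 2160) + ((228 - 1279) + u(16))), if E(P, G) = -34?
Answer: 7*I*√61 ≈ 54.672*I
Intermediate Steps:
u(f) = f²
√((E(-46, 32) - 2160) + ((228 - 1279) + u(16))) = √((-34 - 2160) + ((228 - 1279) + 16²)) = √(-2194 + (-1051 + 256)) = √(-2194 - 795) = √(-2989) = 7*I*√61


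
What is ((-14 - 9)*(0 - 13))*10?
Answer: 2990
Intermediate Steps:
((-14 - 9)*(0 - 13))*10 = -23*(-13)*10 = 299*10 = 2990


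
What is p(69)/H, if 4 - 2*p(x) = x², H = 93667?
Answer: -4757/187334 ≈ -0.025393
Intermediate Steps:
p(x) = 2 - x²/2
p(69)/H = (2 - ½*69²)/93667 = (2 - ½*4761)*(1/93667) = (2 - 4761/2)*(1/93667) = -4757/2*1/93667 = -4757/187334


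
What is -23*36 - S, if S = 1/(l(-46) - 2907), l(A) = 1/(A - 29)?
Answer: -180525453/218026 ≈ -828.00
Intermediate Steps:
l(A) = 1/(-29 + A)
S = -75/218026 (S = 1/(1/(-29 - 46) - 2907) = 1/(1/(-75) - 2907) = 1/(-1/75 - 2907) = 1/(-218026/75) = -75/218026 ≈ -0.00034400)
-23*36 - S = -23*36 - 1*(-75/218026) = -828 + 75/218026 = -180525453/218026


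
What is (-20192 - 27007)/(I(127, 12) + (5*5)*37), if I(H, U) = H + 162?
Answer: -47199/1214 ≈ -38.879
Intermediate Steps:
I(H, U) = 162 + H
(-20192 - 27007)/(I(127, 12) + (5*5)*37) = (-20192 - 27007)/((162 + 127) + (5*5)*37) = -47199/(289 + 25*37) = -47199/(289 + 925) = -47199/1214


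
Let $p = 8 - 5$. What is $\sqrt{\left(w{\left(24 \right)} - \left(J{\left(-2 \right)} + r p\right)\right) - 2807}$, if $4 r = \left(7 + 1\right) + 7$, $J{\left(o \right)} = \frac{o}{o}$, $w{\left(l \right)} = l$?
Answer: $\frac{i \sqrt{11181}}{2} \approx 52.87 i$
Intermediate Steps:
$J{\left(o \right)} = 1$
$r = \frac{15}{4}$ ($r = \frac{\left(7 + 1\right) + 7}{4} = \frac{8 + 7}{4} = \frac{1}{4} \cdot 15 = \frac{15}{4} \approx 3.75$)
$p = 3$ ($p = 8 - 5 = 3$)
$\sqrt{\left(w{\left(24 \right)} - \left(J{\left(-2 \right)} + r p\right)\right) - 2807} = \sqrt{\left(24 - \left(1 + \frac{15}{4} \cdot 3\right)\right) - 2807} = \sqrt{\left(24 - \left(1 + \frac{45}{4}\right)\right) - 2807} = \sqrt{\left(24 - \frac{49}{4}\right) - 2807} = \sqrt{\frac{47}{4} - 2807} = \sqrt{- \frac{11181}{4}} = \frac{i \sqrt{11181}}{2}$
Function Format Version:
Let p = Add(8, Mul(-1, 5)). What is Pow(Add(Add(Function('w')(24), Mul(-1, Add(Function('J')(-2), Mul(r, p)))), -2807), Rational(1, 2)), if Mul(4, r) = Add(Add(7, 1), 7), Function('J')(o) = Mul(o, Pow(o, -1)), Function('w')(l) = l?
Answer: Mul(Rational(1, 2), I, Pow(11181, Rational(1, 2))) ≈ Mul(52.870, I)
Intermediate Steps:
Function('J')(o) = 1
r = Rational(15, 4) (r = Mul(Rational(1, 4), Add(Add(7, 1), 7)) = Mul(Rational(1, 4), Add(8, 7)) = Mul(Rational(1, 4), 15) = Rational(15, 4) ≈ 3.7500)
p = 3 (p = Add(8, -5) = 3)
Pow(Add(Add(Function('w')(24), Mul(-1, Add(Function('J')(-2), Mul(r, p)))), -2807), Rational(1, 2)) = Pow(Add(Add(24, Mul(-1, Add(1, Mul(Rational(15, 4), 3)))), -2807), Rational(1, 2)) = Pow(Add(Add(24, Mul(-1, Add(1, Rational(45, 4)))), -2807), Rational(1, 2)) = Pow(Add(Add(24, Mul(-1, Rational(49, 4))), -2807), Rational(1, 2)) = Pow(Add(Add(24, Rational(-49, 4)), -2807), Rational(1, 2)) = Pow(Add(Rational(47, 4), -2807), Rational(1, 2)) = Pow(Rational(-11181, 4), Rational(1, 2)) = Mul(Rational(1, 2), I, Pow(11181, Rational(1, 2)))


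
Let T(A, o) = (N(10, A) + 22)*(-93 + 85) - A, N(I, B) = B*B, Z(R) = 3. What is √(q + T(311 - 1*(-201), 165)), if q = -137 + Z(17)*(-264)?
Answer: I*√2098769 ≈ 1448.7*I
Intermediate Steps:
q = -929 (q = -137 + 3*(-264) = -137 - 792 = -929)
N(I, B) = B²
T(A, o) = -176 - A - 8*A² (T(A, o) = (A² + 22)*(-93 + 85) - A = (22 + A²)*(-8) - A = (-176 - 8*A²) - A = -176 - A - 8*A²)
√(q + T(311 - 1*(-201), 165)) = √(-929 + (-176 - (311 - 1*(-201)) - 8*(311 - 1*(-201))²)) = √(-929 + (-176 - (311 + 201) - 8*(311 + 201)²)) = √(-929 + (-176 - 1*512 - 8*512²)) = √(-929 + (-176 - 512 - 8*262144)) = √(-929 + (-176 - 512 - 2097152)) = √(-929 - 2097840) = √(-2098769) = I*√2098769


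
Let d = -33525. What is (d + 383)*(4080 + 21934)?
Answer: -862155988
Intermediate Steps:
(d + 383)*(4080 + 21934) = (-33525 + 383)*(4080 + 21934) = -33142*26014 = -862155988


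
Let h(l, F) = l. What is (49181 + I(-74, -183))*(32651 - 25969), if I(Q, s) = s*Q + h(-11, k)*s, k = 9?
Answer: 432565952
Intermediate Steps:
I(Q, s) = -11*s + Q*s (I(Q, s) = s*Q - 11*s = Q*s - 11*s = -11*s + Q*s)
(49181 + I(-74, -183))*(32651 - 25969) = (49181 - 183*(-11 - 74))*(32651 - 25969) = (49181 - 183*(-85))*6682 = (49181 + 15555)*6682 = 64736*6682 = 432565952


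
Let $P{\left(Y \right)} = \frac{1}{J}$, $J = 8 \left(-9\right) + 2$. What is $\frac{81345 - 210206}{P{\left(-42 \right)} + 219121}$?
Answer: $- \frac{9020270}{15338469} \approx -0.58808$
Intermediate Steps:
$J = -70$ ($J = -72 + 2 = -70$)
$P{\left(Y \right)} = - \frac{1}{70}$ ($P{\left(Y \right)} = \frac{1}{-70} = - \frac{1}{70}$)
$\frac{81345 - 210206}{P{\left(-42 \right)} + 219121} = \frac{81345 - 210206}{- \frac{1}{70} + 219121} = - \frac{128861}{\frac{15338469}{70}} = \left(-128861\right) \frac{70}{15338469} = - \frac{9020270}{15338469}$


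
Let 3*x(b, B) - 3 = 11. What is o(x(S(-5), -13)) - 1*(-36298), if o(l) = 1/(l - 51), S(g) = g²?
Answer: 5045419/139 ≈ 36298.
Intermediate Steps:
x(b, B) = 14/3 (x(b, B) = 1 + (⅓)*11 = 1 + 11/3 = 14/3)
o(l) = 1/(-51 + l)
o(x(S(-5), -13)) - 1*(-36298) = 1/(-51 + 14/3) - 1*(-36298) = 1/(-139/3) + 36298 = -3/139 + 36298 = 5045419/139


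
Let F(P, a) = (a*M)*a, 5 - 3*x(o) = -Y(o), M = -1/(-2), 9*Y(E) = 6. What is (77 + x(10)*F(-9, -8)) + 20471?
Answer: 185476/9 ≈ 20608.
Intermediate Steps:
Y(E) = 2/3 (Y(E) = (1/9)*6 = 2/3)
M = 1/2 (M = -1*(-1/2) = 1/2 ≈ 0.50000)
x(o) = 17/9 (x(o) = 5/3 - (-1)*2/(3*3) = 5/3 - 1/3*(-2/3) = 5/3 + 2/9 = 17/9)
F(P, a) = a**2/2 (F(P, a) = (a*(1/2))*a = (a/2)*a = a**2/2)
(77 + x(10)*F(-9, -8)) + 20471 = (77 + 17*((1/2)*(-8)**2)/9) + 20471 = (77 + 17*((1/2)*64)/9) + 20471 = (77 + (17/9)*32) + 20471 = (77 + 544/9) + 20471 = 1237/9 + 20471 = 185476/9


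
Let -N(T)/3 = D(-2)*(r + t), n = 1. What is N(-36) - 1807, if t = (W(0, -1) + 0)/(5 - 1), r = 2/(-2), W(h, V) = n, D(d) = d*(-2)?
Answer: -1798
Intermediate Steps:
D(d) = -2*d
W(h, V) = 1
r = -1 (r = 2*(-½) = -1)
t = ¼ (t = (1 + 0)/(5 - 1) = 1/4 = 1*(¼) = ¼ ≈ 0.25000)
N(T) = 9 (N(T) = -3*(-2*(-2))*(-1 + ¼) = -12*(-3)/4 = -3*(-3) = 9)
N(-36) - 1807 = 9 - 1807 = -1798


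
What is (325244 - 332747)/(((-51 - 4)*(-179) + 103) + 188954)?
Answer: -7503/198902 ≈ -0.037722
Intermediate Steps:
(325244 - 332747)/(((-51 - 4)*(-179) + 103) + 188954) = -7503/((-55*(-179) + 103) + 188954) = -7503/((9845 + 103) + 188954) = -7503/(9948 + 188954) = -7503/198902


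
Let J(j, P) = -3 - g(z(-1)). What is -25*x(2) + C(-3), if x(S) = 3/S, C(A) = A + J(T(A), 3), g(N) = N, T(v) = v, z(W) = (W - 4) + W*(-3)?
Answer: -83/2 ≈ -41.500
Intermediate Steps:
z(W) = -4 - 2*W (z(W) = (-4 + W) - 3*W = -4 - 2*W)
J(j, P) = -1 (J(j, P) = -3 - (-4 - 2*(-1)) = -3 - (-4 + 2) = -3 - 1*(-2) = -3 + 2 = -1)
C(A) = -1 + A (C(A) = A - 1 = -1 + A)
-25*x(2) + C(-3) = -75/2 + (-1 - 3) = -75/2 - 4 = -83/2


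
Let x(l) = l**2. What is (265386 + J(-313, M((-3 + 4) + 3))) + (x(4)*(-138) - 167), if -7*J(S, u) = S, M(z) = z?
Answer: 1841390/7 ≈ 2.6306e+5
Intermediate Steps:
J(S, u) = -S/7
(265386 + J(-313, M((-3 + 4) + 3))) + (x(4)*(-138) - 167) = (265386 - 1/7*(-313)) + (4**2*(-138) - 167) = (265386 + 313/7) + (16*(-138) - 167) = 1858015/7 + (-2208 - 167) = 1858015/7 - 2375 = 1841390/7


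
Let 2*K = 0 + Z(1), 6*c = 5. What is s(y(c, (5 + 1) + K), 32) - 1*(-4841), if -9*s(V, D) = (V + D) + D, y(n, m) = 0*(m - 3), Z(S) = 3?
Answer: 43505/9 ≈ 4833.9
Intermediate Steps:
c = ⅚ (c = (⅙)*5 = ⅚ ≈ 0.83333)
K = 3/2 (K = (0 + 3)/2 = (½)*3 = 3/2 ≈ 1.5000)
y(n, m) = 0 (y(n, m) = 0*(-3 + m) = 0)
s(V, D) = -2*D/9 - V/9 (s(V, D) = -((V + D) + D)/9 = -((D + V) + D)/9 = -(V + 2*D)/9 = -2*D/9 - V/9)
s(y(c, (5 + 1) + K), 32) - 1*(-4841) = (-2/9*32 - ⅑*0) - 1*(-4841) = (-64/9 + 0) + 4841 = -64/9 + 4841 = 43505/9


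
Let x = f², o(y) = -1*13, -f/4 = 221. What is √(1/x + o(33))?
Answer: I*√10158927/884 ≈ 3.6056*I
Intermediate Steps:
f = -884 (f = -4*221 = -884)
o(y) = -13
x = 781456 (x = (-884)² = 781456)
√(1/x + o(33)) = √(1/781456 - 13) = √(-10158927/781456) = I*√10158927/884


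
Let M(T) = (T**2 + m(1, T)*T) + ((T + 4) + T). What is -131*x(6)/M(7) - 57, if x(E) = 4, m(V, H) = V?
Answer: -2371/37 ≈ -64.081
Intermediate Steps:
M(T) = 4 + T**2 + 3*T (M(T) = (T**2 + 1*T) + ((T + 4) + T) = (T**2 + T) + ((4 + T) + T) = (T + T**2) + (4 + 2*T) = 4 + T**2 + 3*T)
-131*x(6)/M(7) - 57 = -524/(4 + 7**2 + 3*7) - 57 = -524/(4 + 49 + 21) - 57 = -524/74 - 57 = -131*2/37 - 57 = -262/37 - 57 = -2371/37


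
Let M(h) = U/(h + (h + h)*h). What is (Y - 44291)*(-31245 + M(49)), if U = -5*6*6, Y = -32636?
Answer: 1295533376525/539 ≈ 2.4036e+9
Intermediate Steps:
U = -180 (U = -30*6 = -180)
M(h) = -180/(h + 2*h²) (M(h) = -180/(h + (h + h)*h) = -180/(h + (2*h)*h) = -180/(h + 2*h²))
(Y - 44291)*(-31245 + M(49)) = (-32636 - 44291)*(-31245 - 180/(49*(1 + 2*49))) = -76927*(-31245 - 180*1/49/(1 + 98)) = -76927*(-31245 - 180*1/49/99) = -76927*(-31245 - 180*1/49*1/99) = -76927*(-31245 - 20/539) = -76927*(-16841075/539) = 1295533376525/539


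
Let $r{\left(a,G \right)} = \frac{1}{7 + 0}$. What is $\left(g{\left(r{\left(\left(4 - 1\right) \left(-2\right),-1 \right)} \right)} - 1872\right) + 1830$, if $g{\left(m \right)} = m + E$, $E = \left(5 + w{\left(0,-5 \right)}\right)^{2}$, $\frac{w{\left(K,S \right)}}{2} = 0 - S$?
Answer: $\frac{1282}{7} \approx 183.14$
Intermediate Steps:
$w{\left(K,S \right)} = - 2 S$ ($w{\left(K,S \right)} = 2 \left(0 - S\right) = 2 \left(- S\right) = - 2 S$)
$r{\left(a,G \right)} = \frac{1}{7}$
$E = 225$ ($E = \left(5 - -10\right)^{2} = \left(5 + 10\right)^{2} = 15^{2} = 225$)
$g{\left(m \right)} = 225 + m$ ($g{\left(m \right)} = m + 225 = 225 + m$)
$\left(g{\left(r{\left(\left(4 - 1\right) \left(-2\right),-1 \right)} \right)} - 1872\right) + 1830 = \left(\left(225 + \frac{1}{7}\right) - 1872\right) + 1830 = \left(\frac{1576}{7} - 1872\right) + 1830 = - \frac{11528}{7} + 1830 = \frac{1282}{7}$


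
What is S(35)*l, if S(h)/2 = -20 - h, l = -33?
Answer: 3630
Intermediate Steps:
S(h) = -40 - 2*h (S(h) = 2*(-20 - h) = -40 - 2*h)
S(35)*l = (-40 - 2*35)*(-33) = (-40 - 70)*(-33) = -110*(-33) = 3630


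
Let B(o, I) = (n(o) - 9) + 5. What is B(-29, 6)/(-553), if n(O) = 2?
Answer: 2/553 ≈ 0.0036166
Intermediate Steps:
B(o, I) = -2 (B(o, I) = (2 - 9) + 5 = -7 + 5 = -2)
B(-29, 6)/(-553) = -2/(-553) = -2*(-1/553) = 2/553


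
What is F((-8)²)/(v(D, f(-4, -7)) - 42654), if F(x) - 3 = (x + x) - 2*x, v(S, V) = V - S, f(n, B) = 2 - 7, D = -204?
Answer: -3/42455 ≈ -7.0663e-5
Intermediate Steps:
f(n, B) = -5
F(x) = 3 (F(x) = 3 + ((x + x) - 2*x) = 3 + (2*x - 2*x) = 3 + 0 = 3)
F((-8)²)/(v(D, f(-4, -7)) - 42654) = 3/((-5 - 1*(-204)) - 42654) = 3/((-5 + 204) - 42654) = 3/(199 - 42654) = 3/(-42455) = 3*(-1/42455) = -3/42455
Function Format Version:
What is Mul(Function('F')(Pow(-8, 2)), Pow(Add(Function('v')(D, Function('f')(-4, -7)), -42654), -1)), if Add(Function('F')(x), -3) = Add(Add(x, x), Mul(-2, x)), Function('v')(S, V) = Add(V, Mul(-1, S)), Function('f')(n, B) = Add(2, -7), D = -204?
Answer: Rational(-3, 42455) ≈ -7.0663e-5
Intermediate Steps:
Function('f')(n, B) = -5
Function('F')(x) = 3 (Function('F')(x) = Add(3, Add(Add(x, x), Mul(-2, x))) = Add(3, Add(Mul(2, x), Mul(-2, x))) = Add(3, 0) = 3)
Mul(Function('F')(Pow(-8, 2)), Pow(Add(Function('v')(D, Function('f')(-4, -7)), -42654), -1)) = Mul(3, Pow(Add(Add(-5, Mul(-1, -204)), -42654), -1)) = Mul(3, Pow(Add(Add(-5, 204), -42654), -1)) = Mul(3, Pow(Add(199, -42654), -1)) = Mul(3, Pow(-42455, -1)) = Mul(3, Rational(-1, 42455)) = Rational(-3, 42455)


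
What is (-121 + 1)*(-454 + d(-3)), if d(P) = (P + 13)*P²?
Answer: 43680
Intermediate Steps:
d(P) = P²*(13 + P) (d(P) = (13 + P)*P² = P²*(13 + P))
(-121 + 1)*(-454 + d(-3)) = (-121 + 1)*(-454 + (-3)²*(13 - 3)) = -120*(-454 + 9*10) = -120*(-454 + 90) = -120*(-364) = 43680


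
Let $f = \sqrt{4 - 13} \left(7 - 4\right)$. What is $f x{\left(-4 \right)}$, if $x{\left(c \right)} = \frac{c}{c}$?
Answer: $9 i \approx 9.0 i$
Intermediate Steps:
$x{\left(c \right)} = 1$
$f = 9 i$ ($f = \sqrt{-9} \cdot 3 = 3 i 3 = 9 i \approx 9.0 i$)
$f x{\left(-4 \right)} = 9 i 1 = 9 i$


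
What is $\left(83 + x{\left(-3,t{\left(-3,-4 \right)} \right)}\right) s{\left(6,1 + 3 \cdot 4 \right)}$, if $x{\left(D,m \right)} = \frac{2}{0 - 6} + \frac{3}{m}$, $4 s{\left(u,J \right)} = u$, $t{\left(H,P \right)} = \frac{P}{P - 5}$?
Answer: $\frac{1073}{8} \approx 134.13$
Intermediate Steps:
$t{\left(H,P \right)} = \frac{P}{-5 + P}$
$s{\left(u,J \right)} = \frac{u}{4}$
$x{\left(D,m \right)} = - \frac{1}{3} + \frac{3}{m}$ ($x{\left(D,m \right)} = \frac{2}{0 - 6} + \frac{3}{m} = \frac{2}{-6} + \frac{3}{m} = 2 \left(- \frac{1}{6}\right) + \frac{3}{m} = - \frac{1}{3} + \frac{3}{m}$)
$\left(83 + x{\left(-3,t{\left(-3,-4 \right)} \right)}\right) s{\left(6,1 + 3 \cdot 4 \right)} = \left(83 + \frac{9 - - \frac{4}{-5 - 4}}{3 \left(- \frac{4}{-5 - 4}\right)}\right) \frac{1}{4} \cdot 6 = \left(83 + \frac{9 - - \frac{4}{-9}}{3 \left(- \frac{4}{-9}\right)}\right) \frac{3}{2} = \left(83 + \frac{9 - \left(-4\right) \left(- \frac{1}{9}\right)}{3 \left(\left(-4\right) \left(- \frac{1}{9}\right)\right)}\right) \frac{3}{2} = \left(83 + \frac{9 - \frac{4}{9}}{3 \cdot \frac{4}{9}}\right) \frac{3}{2} = \left(83 + \frac{1}{3} \cdot \frac{9}{4} \left(9 - \frac{4}{9}\right)\right) \frac{3}{2} = \left(83 + \frac{1}{3} \cdot \frac{9}{4} \cdot \frac{77}{9}\right) \frac{3}{2} = \left(83 + \frac{77}{12}\right) \frac{3}{2} = \frac{1073}{12} \cdot \frac{3}{2} = \frac{1073}{8}$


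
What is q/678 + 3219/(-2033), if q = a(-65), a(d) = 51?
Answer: -692933/459458 ≈ -1.5082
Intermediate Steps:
q = 51
q/678 + 3219/(-2033) = 51/678 + 3219/(-2033) = 51*(1/678) + 3219*(-1/2033) = 17/226 - 3219/2033 = -692933/459458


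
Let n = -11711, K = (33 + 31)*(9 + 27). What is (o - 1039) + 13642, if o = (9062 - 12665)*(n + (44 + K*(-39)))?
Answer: 365799972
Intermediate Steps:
K = 2304 (K = 64*36 = 2304)
o = 365787369 (o = (9062 - 12665)*(-11711 + (44 + 2304*(-39))) = -3603*(-11711 + (44 - 89856)) = -3603*(-11711 - 89812) = -3603*(-101523) = 365787369)
(o - 1039) + 13642 = (365787369 - 1039) + 13642 = 365786330 + 13642 = 365799972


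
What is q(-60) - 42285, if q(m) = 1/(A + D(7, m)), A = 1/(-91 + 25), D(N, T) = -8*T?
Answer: -1339546449/31679 ≈ -42285.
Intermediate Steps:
A = -1/66 (A = 1/(-66) = -1/66 ≈ -0.015152)
q(m) = 1/(-1/66 - 8*m)
q(-60) - 42285 = -66/(1 + 528*(-60)) - 42285 = -66/(1 - 31680) - 42285 = -66/(-31679) - 42285 = -66*(-1/31679) - 42285 = 66/31679 - 42285 = -1339546449/31679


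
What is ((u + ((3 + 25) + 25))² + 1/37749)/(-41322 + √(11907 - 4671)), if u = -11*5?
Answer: -1039916339/10742739068592 - 150997*√201/10742739068592 ≈ -9.7001e-5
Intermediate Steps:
u = -55 (u = -1*55 = -55)
((u + ((3 + 25) + 25))² + 1/37749)/(-41322 + √(11907 - 4671)) = ((-55 + ((3 + 25) + 25))² + 1/37749)/(-41322 + √(11907 - 4671)) = ((-55 + (28 + 25))² + 1/37749)/(-41322 + √7236) = ((-55 + 53)² + 1/37749)/(-41322 + 6*√201) = ((-2)² + 1/37749)/(-41322 + 6*√201) = (4 + 1/37749)/(-41322 + 6*√201) = 150997/(37749*(-41322 + 6*√201))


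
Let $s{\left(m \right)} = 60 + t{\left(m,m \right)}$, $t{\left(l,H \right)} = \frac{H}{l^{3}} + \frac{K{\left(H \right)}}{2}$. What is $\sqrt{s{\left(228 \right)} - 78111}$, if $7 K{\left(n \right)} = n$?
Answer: $\frac{i \sqrt{198771272735}}{1596} \approx 279.35 i$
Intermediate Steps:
$K{\left(n \right)} = \frac{n}{7}$
$t{\left(l,H \right)} = \frac{H}{14} + \frac{H}{l^{3}}$ ($t{\left(l,H \right)} = \frac{H}{l^{3}} + \frac{\frac{1}{7} H}{2} = \frac{H}{l^{3}} + \frac{H}{7} \cdot \frac{1}{2} = \frac{H}{l^{3}} + \frac{H}{14} = \frac{H}{14} + \frac{H}{l^{3}}$)
$s{\left(m \right)} = 60 + \frac{1}{m^{2}} + \frac{m}{14}$ ($s{\left(m \right)} = 60 + \left(\frac{m}{14} + \frac{m}{m^{3}}\right) = 60 + \left(\frac{m}{14} + \frac{1}{m^{2}}\right) = 60 + \left(\frac{1}{m^{2}} + \frac{m}{14}\right) = 60 + \frac{1}{m^{2}} + \frac{m}{14}$)
$\sqrt{s{\left(228 \right)} - 78111} = \sqrt{\left(60 + \frac{1}{51984} + \frac{1}{14} \cdot 228\right) - 78111} = \sqrt{\left(60 + \frac{1}{51984} + \frac{114}{7}\right) - 78111} = \sqrt{\frac{27759463}{363888} - 78111} = \sqrt{- \frac{28395896105}{363888}} = \frac{i \sqrt{198771272735}}{1596}$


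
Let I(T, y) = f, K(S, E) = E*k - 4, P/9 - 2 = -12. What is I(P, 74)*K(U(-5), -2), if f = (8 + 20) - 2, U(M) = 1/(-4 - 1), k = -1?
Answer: -52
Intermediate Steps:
P = -90 (P = 18 + 9*(-12) = 18 - 108 = -90)
U(M) = -1/5 (U(M) = 1/(-5) = -1/5)
K(S, E) = -4 - E (K(S, E) = E*(-1) - 4 = -E - 4 = -4 - E)
f = 26 (f = 28 - 2 = 26)
I(T, y) = 26
I(P, 74)*K(U(-5), -2) = 26*(-4 - 1*(-2)) = 26*(-4 + 2) = 26*(-2) = -52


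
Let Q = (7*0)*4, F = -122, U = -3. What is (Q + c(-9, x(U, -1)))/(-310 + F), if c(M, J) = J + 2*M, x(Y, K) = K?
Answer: 19/432 ≈ 0.043981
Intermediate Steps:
Q = 0 (Q = 0*4 = 0)
(Q + c(-9, x(U, -1)))/(-310 + F) = (0 + (-1 + 2*(-9)))/(-310 - 122) = (0 + (-1 - 18))/(-432) = (0 - 19)*(-1/432) = -19*(-1/432) = 19/432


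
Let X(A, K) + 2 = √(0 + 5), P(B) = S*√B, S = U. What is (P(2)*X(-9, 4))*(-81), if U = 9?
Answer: 729*√2*(2 - √5) ≈ -243.38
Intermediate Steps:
S = 9
P(B) = 9*√B
X(A, K) = -2 + √5 (X(A, K) = -2 + √(0 + 5) = -2 + √5)
(P(2)*X(-9, 4))*(-81) = ((9*√2)*(-2 + √5))*(-81) = (9*√2*(-2 + √5))*(-81) = -729*√2*(-2 + √5)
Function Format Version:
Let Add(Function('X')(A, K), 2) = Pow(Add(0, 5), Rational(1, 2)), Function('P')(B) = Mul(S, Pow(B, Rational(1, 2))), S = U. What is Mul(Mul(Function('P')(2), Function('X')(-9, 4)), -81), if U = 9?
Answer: Mul(729, Pow(2, Rational(1, 2)), Add(2, Mul(-1, Pow(5, Rational(1, 2))))) ≈ -243.38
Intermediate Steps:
S = 9
Function('P')(B) = Mul(9, Pow(B, Rational(1, 2)))
Function('X')(A, K) = Add(-2, Pow(5, Rational(1, 2))) (Function('X')(A, K) = Add(-2, Pow(Add(0, 5), Rational(1, 2))) = Add(-2, Pow(5, Rational(1, 2))))
Mul(Mul(Function('P')(2), Function('X')(-9, 4)), -81) = Mul(Mul(Mul(9, Pow(2, Rational(1, 2))), Add(-2, Pow(5, Rational(1, 2)))), -81) = Mul(Mul(9, Pow(2, Rational(1, 2)), Add(-2, Pow(5, Rational(1, 2)))), -81) = Mul(-729, Pow(2, Rational(1, 2)), Add(-2, Pow(5, Rational(1, 2))))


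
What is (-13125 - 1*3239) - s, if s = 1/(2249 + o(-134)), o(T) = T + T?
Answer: -32417085/1981 ≈ -16364.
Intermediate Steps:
o(T) = 2*T
s = 1/1981 (s = 1/(2249 + 2*(-134)) = 1/(2249 - 268) = 1/1981 ≈ 0.00050480)
(-13125 - 1*3239) - s = (-13125 - 1*3239) - 1*1/1981 = (-13125 - 3239) - 1/1981 = -16364 - 1/1981 = -32417085/1981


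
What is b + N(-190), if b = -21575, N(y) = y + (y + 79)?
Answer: -21876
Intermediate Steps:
N(y) = 79 + 2*y (N(y) = y + (79 + y) = 79 + 2*y)
b + N(-190) = -21575 + (79 + 2*(-190)) = -21575 + (79 - 380) = -21575 - 301 = -21876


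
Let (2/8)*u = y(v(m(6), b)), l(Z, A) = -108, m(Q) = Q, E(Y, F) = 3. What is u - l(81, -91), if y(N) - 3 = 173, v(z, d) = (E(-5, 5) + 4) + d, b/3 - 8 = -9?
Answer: 812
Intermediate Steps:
b = -3 (b = 24 + 3*(-9) = 24 - 27 = -3)
v(z, d) = 7 + d (v(z, d) = (3 + 4) + d = 7 + d)
y(N) = 176 (y(N) = 3 + 173 = 176)
u = 704 (u = 4*176 = 704)
u - l(81, -91) = 704 - 1*(-108) = 704 + 108 = 812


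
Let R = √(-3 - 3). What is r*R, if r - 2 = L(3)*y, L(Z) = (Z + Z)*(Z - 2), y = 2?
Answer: 14*I*√6 ≈ 34.293*I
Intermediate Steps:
L(Z) = 2*Z*(-2 + Z) (L(Z) = (2*Z)*(-2 + Z) = 2*Z*(-2 + Z))
R = I*√6 (R = √(-6) = I*√6 ≈ 2.4495*I)
r = 14 (r = 2 + (2*3*(-2 + 3))*2 = 2 + (2*3*1)*2 = 2 + 6*2 = 2 + 12 = 14)
r*R = 14*(I*√6) = 14*I*√6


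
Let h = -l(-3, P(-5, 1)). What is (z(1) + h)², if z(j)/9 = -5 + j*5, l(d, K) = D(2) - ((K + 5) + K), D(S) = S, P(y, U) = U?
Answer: 25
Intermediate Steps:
l(d, K) = -3 - 2*K (l(d, K) = 2 - ((K + 5) + K) = 2 - ((5 + K) + K) = 2 - (5 + 2*K) = 2 + (-5 - 2*K) = -3 - 2*K)
h = 5 (h = -(-3 - 2*1) = -(-3 - 2) = -1*(-5) = 5)
z(j) = -45 + 45*j (z(j) = 9*(-5 + j*5) = 9*(-5 + 5*j) = -45 + 45*j)
(z(1) + h)² = ((-45 + 45*1) + 5)² = ((-45 + 45) + 5)² = (0 + 5)² = 5² = 25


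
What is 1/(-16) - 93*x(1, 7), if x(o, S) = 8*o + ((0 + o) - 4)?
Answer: -7441/16 ≈ -465.06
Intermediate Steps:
x(o, S) = -4 + 9*o (x(o, S) = 8*o + (o - 4) = 8*o + (-4 + o) = -4 + 9*o)
1/(-16) - 93*x(1, 7) = 1/(-16) - 93*(-4 + 9*1) = -1/16 - 93*(-4 + 9) = -1/16 - 93*5 = -1/16 - 465 = -7441/16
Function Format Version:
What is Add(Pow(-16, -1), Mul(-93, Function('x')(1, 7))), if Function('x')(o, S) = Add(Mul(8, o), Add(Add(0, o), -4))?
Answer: Rational(-7441, 16) ≈ -465.06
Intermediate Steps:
Function('x')(o, S) = Add(-4, Mul(9, o)) (Function('x')(o, S) = Add(Mul(8, o), Add(o, -4)) = Add(Mul(8, o), Add(-4, o)) = Add(-4, Mul(9, o)))
Add(Pow(-16, -1), Mul(-93, Function('x')(1, 7))) = Add(Pow(-16, -1), Mul(-93, Add(-4, Mul(9, 1)))) = Add(Rational(-1, 16), Mul(-93, Add(-4, 9))) = Add(Rational(-1, 16), Mul(-93, 5)) = Add(Rational(-1, 16), -465) = Rational(-7441, 16)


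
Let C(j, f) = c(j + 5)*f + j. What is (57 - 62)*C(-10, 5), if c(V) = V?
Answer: 175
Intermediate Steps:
C(j, f) = j + f*(5 + j) (C(j, f) = (j + 5)*f + j = (5 + j)*f + j = f*(5 + j) + j = j + f*(5 + j))
(57 - 62)*C(-10, 5) = (57 - 62)*(-10 + 5*(5 - 10)) = -5*(-10 + 5*(-5)) = -5*(-10 - 25) = -5*(-35) = 175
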